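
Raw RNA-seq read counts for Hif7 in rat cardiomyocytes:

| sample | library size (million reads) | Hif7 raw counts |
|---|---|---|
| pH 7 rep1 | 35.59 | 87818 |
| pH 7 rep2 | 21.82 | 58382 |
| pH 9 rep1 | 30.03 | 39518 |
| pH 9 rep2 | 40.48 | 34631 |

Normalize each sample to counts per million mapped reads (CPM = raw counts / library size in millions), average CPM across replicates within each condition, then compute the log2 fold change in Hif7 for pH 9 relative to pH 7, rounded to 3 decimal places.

-1.244

CPM(pH 7 rep1) = 87818 / 35.59 = 2467.4909
CPM(pH 7 rep2) = 58382 / 21.82 = 2675.6187
CPM(pH 9 rep1) = 39518 / 30.03 = 1315.9507
CPM(pH 9 rep2) = 34631 / 40.48 = 855.5089
mean CPM(pH 7) = 2571.5548; mean CPM(pH 9) = 1085.7298
Fold change = 1085.7298 / 2571.5548 = 0.42221
log2(0.42221) = -1.2440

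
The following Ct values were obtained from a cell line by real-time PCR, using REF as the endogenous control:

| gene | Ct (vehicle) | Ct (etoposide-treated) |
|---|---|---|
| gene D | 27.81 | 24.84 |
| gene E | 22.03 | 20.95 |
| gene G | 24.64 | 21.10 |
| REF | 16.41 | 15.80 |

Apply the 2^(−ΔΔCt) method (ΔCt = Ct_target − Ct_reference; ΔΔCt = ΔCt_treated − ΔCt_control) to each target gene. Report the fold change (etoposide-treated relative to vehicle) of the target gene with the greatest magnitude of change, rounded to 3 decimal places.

gene D: ΔΔCt = (24.84−15.80) − (27.81−16.41) = 9.04 − 11.40 = -2.36; fold change = 2^2.36 = 5.134
gene E: ΔΔCt = (20.95−15.80) − (22.03−16.41) = 5.15 − 5.62 = -0.47; fold change = 2^0.47 = 1.385
gene G: ΔΔCt = (21.10−15.80) − (24.64−16.41) = 5.30 − 8.23 = -2.93; fold change = 2^2.93 = 7.621
gene G has the largest |ΔΔCt| = 2.93.

7.621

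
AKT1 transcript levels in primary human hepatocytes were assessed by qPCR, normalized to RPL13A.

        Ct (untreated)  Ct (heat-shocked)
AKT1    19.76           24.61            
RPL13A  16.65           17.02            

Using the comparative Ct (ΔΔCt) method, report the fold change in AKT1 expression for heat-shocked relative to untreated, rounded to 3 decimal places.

ΔCt(untreated) = 19.760 − 16.650 = 3.110
ΔCt(heat-shocked) = 24.610 − 17.020 = 7.590
ΔΔCt = 7.590 − 3.110 = 4.480
Fold change = 2^(−4.480) = 0.0448

0.045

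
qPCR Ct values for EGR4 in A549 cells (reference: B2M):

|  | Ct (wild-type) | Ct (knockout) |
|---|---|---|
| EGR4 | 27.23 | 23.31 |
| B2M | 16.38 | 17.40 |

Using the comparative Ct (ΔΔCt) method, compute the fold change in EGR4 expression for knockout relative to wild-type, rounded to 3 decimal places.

ΔCt(wild-type) = 27.230 − 16.380 = 10.850
ΔCt(knockout) = 23.310 − 17.400 = 5.910
ΔΔCt = 5.910 − 10.850 = -4.940
Fold change = 2^(−(-4.940)) = 2^4.940 = 30.6965

30.696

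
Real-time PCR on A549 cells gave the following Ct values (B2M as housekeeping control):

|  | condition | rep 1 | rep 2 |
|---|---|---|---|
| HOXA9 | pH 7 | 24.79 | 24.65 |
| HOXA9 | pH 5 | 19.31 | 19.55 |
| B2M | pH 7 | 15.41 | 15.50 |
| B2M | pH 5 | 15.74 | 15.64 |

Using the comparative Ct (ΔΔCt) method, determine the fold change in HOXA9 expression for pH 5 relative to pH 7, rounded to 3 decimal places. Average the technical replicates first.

Mean Ct: HOXA9 pH 7 24.720; HOXA9 pH 5 19.430; B2M pH 7 15.455; B2M pH 5 15.690
ΔCt(pH 7) = 24.720 − 15.455 = 9.265
ΔCt(pH 5) = 19.430 − 15.690 = 3.740
ΔΔCt = 3.740 − 9.265 = -5.525
Fold change = 2^(−(-5.525)) = 2^5.525 = 46.0459

46.046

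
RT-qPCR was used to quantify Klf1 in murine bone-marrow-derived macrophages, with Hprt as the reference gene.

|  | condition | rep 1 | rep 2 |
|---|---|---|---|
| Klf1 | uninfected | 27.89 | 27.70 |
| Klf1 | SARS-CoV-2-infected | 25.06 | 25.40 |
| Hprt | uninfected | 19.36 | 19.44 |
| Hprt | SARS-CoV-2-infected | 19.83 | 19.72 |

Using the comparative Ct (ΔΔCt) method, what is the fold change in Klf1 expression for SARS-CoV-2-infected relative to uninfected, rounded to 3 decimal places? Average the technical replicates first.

Mean Ct: Klf1 uninfected 27.795; Klf1 SARS-CoV-2-infected 25.230; Hprt uninfected 19.400; Hprt SARS-CoV-2-infected 19.775
ΔCt(uninfected) = 27.795 − 19.400 = 8.395
ΔCt(SARS-CoV-2-infected) = 25.230 − 19.775 = 5.455
ΔΔCt = 5.455 − 8.395 = -2.940
Fold change = 2^(−(-2.940)) = 2^2.940 = 7.6741

7.674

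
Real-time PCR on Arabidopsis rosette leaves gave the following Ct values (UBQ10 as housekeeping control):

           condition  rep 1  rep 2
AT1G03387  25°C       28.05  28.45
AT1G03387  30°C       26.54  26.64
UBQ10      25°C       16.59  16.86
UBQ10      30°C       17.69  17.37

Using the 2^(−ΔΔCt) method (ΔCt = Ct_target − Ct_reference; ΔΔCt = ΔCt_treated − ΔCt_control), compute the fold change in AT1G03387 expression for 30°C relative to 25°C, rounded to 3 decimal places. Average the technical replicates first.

5.521

Mean Ct: AT1G03387 25°C 28.250; AT1G03387 30°C 26.590; UBQ10 25°C 16.725; UBQ10 30°C 17.530
ΔCt(25°C) = 28.250 − 16.725 = 11.525
ΔCt(30°C) = 26.590 − 17.530 = 9.060
ΔΔCt = 9.060 − 11.525 = -2.465
Fold change = 2^(−(-2.465)) = 2^2.465 = 5.5213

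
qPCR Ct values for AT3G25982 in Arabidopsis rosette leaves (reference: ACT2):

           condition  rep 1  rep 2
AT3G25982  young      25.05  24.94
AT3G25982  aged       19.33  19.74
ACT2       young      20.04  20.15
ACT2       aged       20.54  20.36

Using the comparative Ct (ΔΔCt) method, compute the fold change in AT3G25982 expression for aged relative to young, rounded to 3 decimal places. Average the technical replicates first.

56.298

Mean Ct: AT3G25982 young 24.995; AT3G25982 aged 19.535; ACT2 young 20.095; ACT2 aged 20.450
ΔCt(young) = 24.995 − 20.095 = 4.900
ΔCt(aged) = 19.535 − 20.450 = -0.915
ΔΔCt = -0.915 − 4.900 = -5.815
Fold change = 2^(−(-5.815)) = 2^5.815 = 56.2975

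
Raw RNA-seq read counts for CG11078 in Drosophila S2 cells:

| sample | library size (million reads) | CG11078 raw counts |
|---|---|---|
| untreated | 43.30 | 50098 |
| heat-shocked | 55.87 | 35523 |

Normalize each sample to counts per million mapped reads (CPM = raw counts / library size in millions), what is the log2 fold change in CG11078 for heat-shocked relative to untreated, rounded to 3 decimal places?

CPM(untreated) = 50098 / 43.30 = 1156.9977
CPM(heat-shocked) = 35523 / 55.87 = 635.8153
Fold change = 635.8153 / 1156.9977 = 0.54954
log2(0.54954) = -0.8637

-0.864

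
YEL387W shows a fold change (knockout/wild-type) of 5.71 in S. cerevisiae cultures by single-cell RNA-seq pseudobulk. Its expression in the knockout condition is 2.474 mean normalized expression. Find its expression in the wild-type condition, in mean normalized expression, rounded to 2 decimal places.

wild-type expression = 2.474 / 5.71 = 0.43

0.43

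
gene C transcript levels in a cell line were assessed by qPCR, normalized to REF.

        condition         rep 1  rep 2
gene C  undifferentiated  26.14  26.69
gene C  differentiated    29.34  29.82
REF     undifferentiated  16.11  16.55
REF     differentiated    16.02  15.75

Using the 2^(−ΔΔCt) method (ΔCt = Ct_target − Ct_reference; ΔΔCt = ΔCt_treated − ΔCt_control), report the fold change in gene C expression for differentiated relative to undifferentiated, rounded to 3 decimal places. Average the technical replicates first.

Mean Ct: gene C undifferentiated 26.415; gene C differentiated 29.580; REF undifferentiated 16.330; REF differentiated 15.885
ΔCt(undifferentiated) = 26.415 − 16.330 = 10.085
ΔCt(differentiated) = 29.580 − 15.885 = 13.695
ΔΔCt = 13.695 − 10.085 = 3.610
Fold change = 2^(−3.610) = 0.0819

0.082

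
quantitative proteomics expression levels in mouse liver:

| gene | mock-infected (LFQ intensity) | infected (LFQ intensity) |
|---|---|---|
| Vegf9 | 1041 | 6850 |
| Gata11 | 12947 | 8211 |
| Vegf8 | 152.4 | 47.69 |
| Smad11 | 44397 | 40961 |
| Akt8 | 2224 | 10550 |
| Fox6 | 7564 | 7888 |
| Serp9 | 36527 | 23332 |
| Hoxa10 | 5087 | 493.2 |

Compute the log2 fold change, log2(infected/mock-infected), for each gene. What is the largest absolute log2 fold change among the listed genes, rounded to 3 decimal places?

log2(6850/1041) = 2.718  (Vegf9)
log2(8211/12947) = -0.657  (Gata11)
log2(47.69/152.4) = -1.676  (Vegf8)
log2(40961/44397) = -0.116  (Smad11)
log2(10550/2224) = 2.246  (Akt8)
log2(7888/7564) = 0.061  (Fox6)
log2(23332/36527) = -0.647  (Serp9)
log2(493.2/5087) = -3.367  (Hoxa10)
The largest magnitude belongs to Hoxa10.

3.367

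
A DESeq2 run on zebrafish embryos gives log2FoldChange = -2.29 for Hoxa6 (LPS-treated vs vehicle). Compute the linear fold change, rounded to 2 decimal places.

0.20

Fold change = 2^(-2.29) = 0.204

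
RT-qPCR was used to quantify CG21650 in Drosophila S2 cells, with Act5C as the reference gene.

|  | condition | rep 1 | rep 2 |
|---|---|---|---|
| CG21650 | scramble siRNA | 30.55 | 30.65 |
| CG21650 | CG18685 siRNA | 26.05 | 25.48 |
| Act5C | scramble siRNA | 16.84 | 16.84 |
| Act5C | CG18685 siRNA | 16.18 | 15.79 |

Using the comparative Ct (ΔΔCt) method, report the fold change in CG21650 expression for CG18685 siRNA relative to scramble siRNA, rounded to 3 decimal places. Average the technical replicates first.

15.780

Mean Ct: CG21650 scramble siRNA 30.600; CG21650 CG18685 siRNA 25.765; Act5C scramble siRNA 16.840; Act5C CG18685 siRNA 15.985
ΔCt(scramble siRNA) = 30.600 − 16.840 = 13.760
ΔCt(CG18685 siRNA) = 25.765 − 15.985 = 9.780
ΔΔCt = 9.780 − 13.760 = -3.980
Fold change = 2^(−(-3.980)) = 2^3.980 = 15.7797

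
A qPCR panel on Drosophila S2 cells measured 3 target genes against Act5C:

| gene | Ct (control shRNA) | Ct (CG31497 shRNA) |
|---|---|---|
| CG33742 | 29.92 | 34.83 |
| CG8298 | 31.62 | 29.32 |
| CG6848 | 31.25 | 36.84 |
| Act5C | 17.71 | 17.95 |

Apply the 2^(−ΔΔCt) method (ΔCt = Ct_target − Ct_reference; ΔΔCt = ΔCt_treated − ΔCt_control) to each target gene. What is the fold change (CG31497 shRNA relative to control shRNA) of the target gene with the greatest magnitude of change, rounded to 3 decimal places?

CG33742: ΔΔCt = (34.83−17.95) − (29.92−17.71) = 16.88 − 12.21 = 4.67; fold change = 2^-4.67 = 0.039
CG8298: ΔΔCt = (29.32−17.95) − (31.62−17.71) = 11.37 − 13.91 = -2.54; fold change = 2^2.54 = 5.816
CG6848: ΔΔCt = (36.84−17.95) − (31.25−17.71) = 18.89 − 13.54 = 5.35; fold change = 2^-5.35 = 0.025
CG6848 has the largest |ΔΔCt| = 5.35.

0.025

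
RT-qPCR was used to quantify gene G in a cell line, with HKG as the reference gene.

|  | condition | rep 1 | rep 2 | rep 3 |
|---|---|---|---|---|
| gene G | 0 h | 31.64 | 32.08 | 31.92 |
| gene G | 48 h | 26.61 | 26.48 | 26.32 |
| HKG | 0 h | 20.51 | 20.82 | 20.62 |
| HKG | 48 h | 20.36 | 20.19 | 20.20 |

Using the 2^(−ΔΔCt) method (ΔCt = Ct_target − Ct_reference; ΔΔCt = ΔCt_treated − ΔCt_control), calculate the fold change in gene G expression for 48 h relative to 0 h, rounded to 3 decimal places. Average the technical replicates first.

Mean Ct: gene G 0 h 31.880; gene G 48 h 26.470; HKG 0 h 20.650; HKG 48 h 20.250
ΔCt(0 h) = 31.880 − 20.650 = 11.230
ΔCt(48 h) = 26.470 − 20.250 = 6.220
ΔΔCt = 6.220 − 11.230 = -5.010
Fold change = 2^(−(-5.010)) = 2^5.010 = 32.2226

32.223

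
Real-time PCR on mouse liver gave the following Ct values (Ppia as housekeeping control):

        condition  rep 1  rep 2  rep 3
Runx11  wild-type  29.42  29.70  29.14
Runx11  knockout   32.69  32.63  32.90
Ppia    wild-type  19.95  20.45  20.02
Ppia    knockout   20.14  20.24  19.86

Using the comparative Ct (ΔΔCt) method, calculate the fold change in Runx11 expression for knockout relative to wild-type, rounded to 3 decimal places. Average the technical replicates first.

0.096

Mean Ct: Runx11 wild-type 29.420; Runx11 knockout 32.740; Ppia wild-type 20.140; Ppia knockout 20.080
ΔCt(wild-type) = 29.420 − 20.140 = 9.280
ΔCt(knockout) = 32.740 − 20.080 = 12.660
ΔΔCt = 12.660 − 9.280 = 3.380
Fold change = 2^(−3.380) = 0.0961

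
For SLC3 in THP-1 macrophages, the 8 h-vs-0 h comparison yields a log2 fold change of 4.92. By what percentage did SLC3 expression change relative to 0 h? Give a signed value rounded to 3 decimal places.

2927.384%

Fold change = 2^(4.92) = 30.2738
Percent change = (FC − 1) × 100% = (30.2738 − 1) × 100 = 2927.384%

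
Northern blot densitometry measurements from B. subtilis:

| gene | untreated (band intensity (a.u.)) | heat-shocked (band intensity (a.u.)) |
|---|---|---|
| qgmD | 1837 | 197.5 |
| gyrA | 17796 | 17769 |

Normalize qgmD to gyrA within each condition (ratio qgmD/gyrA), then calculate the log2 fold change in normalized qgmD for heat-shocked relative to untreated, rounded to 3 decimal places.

-3.215

qgmD/gyrA (untreated) = 1837 / 17796 = 0.10323
qgmD/gyrA (heat-shocked) = 197.5 / 17769 = 0.011115
Fold change = 0.011115 / 0.10323 = 0.1077
log2(0.1077) = -3.2152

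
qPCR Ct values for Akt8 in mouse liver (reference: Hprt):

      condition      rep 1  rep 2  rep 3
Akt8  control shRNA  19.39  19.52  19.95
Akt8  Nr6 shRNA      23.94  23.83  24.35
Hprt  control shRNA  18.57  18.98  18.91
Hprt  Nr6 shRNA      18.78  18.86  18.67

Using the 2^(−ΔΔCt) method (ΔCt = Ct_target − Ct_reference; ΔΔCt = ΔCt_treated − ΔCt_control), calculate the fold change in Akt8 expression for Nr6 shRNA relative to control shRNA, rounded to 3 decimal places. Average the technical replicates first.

Mean Ct: Akt8 control shRNA 19.620; Akt8 Nr6 shRNA 24.040; Hprt control shRNA 18.820; Hprt Nr6 shRNA 18.770
ΔCt(control shRNA) = 19.620 − 18.820 = 0.800
ΔCt(Nr6 shRNA) = 24.040 − 18.770 = 5.270
ΔΔCt = 5.270 − 0.800 = 4.470
Fold change = 2^(−4.470) = 0.0451

0.045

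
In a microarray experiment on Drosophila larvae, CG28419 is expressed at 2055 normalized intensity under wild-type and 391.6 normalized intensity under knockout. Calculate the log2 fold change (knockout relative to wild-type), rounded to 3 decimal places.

Fold change = 391.6 / 2055 = 0.1906
log2(0.1906) = -2.3917

-2.392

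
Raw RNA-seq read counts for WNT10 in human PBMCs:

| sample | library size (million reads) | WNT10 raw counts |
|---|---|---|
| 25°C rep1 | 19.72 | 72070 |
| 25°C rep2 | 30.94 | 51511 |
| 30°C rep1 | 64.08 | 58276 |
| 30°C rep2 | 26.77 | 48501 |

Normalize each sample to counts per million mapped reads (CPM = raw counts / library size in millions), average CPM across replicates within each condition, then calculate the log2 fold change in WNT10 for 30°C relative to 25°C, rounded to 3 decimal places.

CPM(25°C rep1) = 72070 / 19.72 = 3654.6653
CPM(25°C rep2) = 51511 / 30.94 = 1664.8675
CPM(30°C rep1) = 58276 / 64.08 = 909.4257
CPM(30°C rep2) = 48501 / 26.77 = 1811.7669
mean CPM(25°C) = 2659.7664; mean CPM(30°C) = 1360.5963
Fold change = 1360.5963 / 2659.7664 = 0.51155
log2(0.51155) = -0.9671

-0.967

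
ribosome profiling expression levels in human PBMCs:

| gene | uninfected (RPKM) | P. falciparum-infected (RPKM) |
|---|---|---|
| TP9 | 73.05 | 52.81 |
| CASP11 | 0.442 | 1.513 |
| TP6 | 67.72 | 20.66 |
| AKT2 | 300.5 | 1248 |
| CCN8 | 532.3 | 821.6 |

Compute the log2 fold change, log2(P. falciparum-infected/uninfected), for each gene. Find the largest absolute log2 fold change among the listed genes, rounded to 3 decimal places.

log2(52.81/73.05) = -0.468  (TP9)
log2(1.513/0.442) = 1.775  (CASP11)
log2(20.66/67.72) = -1.713  (TP6)
log2(1248/300.5) = 2.054  (AKT2)
log2(821.6/532.3) = 0.626  (CCN8)
The largest magnitude belongs to AKT2.

2.054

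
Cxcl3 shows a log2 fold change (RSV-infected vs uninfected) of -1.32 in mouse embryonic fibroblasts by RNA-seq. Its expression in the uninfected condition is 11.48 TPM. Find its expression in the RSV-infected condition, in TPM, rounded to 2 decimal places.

4.60

Fold change = 2^(-1.32) = 0.4005
RSV-infected expression = 11.48 × 0.4005 = 4.60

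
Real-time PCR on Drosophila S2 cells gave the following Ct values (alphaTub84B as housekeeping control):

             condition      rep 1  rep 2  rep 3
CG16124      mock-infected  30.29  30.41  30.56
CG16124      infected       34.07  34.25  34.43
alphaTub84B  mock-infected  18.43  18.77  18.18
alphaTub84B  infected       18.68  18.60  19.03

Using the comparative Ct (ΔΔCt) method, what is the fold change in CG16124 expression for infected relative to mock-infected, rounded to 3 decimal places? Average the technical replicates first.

0.087

Mean Ct: CG16124 mock-infected 30.420; CG16124 infected 34.250; alphaTub84B mock-infected 18.460; alphaTub84B infected 18.770
ΔCt(mock-infected) = 30.420 − 18.460 = 11.960
ΔCt(infected) = 34.250 − 18.770 = 15.480
ΔΔCt = 15.480 − 11.960 = 3.520
Fold change = 2^(−3.520) = 0.0872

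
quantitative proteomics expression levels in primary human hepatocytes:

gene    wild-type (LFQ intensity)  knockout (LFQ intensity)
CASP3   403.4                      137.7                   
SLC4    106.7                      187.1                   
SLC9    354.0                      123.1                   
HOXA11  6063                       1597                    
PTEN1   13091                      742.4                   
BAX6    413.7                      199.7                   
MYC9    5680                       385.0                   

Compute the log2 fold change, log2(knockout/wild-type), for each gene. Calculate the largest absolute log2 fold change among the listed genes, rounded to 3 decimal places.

4.140

log2(137.7/403.4) = -1.551  (CASP3)
log2(187.1/106.7) = 0.810  (SLC4)
log2(123.1/354.0) = -1.524  (SLC9)
log2(1597/6063) = -1.925  (HOXA11)
log2(742.4/13091) = -4.140  (PTEN1)
log2(199.7/413.7) = -1.051  (BAX6)
log2(385.0/5680) = -3.883  (MYC9)
The largest magnitude belongs to PTEN1.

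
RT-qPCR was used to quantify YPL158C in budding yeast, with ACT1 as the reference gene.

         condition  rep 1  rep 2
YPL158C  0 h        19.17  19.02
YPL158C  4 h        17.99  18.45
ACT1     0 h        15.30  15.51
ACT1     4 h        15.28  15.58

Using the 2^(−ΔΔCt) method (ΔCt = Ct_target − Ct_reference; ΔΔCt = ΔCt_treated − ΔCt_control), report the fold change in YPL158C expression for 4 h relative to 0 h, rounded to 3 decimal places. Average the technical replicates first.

Mean Ct: YPL158C 0 h 19.095; YPL158C 4 h 18.220; ACT1 0 h 15.405; ACT1 4 h 15.430
ΔCt(0 h) = 19.095 − 15.405 = 3.690
ΔCt(4 h) = 18.220 − 15.430 = 2.790
ΔΔCt = 2.790 − 3.690 = -0.900
Fold change = 2^(−(-0.900)) = 2^0.900 = 1.8661

1.866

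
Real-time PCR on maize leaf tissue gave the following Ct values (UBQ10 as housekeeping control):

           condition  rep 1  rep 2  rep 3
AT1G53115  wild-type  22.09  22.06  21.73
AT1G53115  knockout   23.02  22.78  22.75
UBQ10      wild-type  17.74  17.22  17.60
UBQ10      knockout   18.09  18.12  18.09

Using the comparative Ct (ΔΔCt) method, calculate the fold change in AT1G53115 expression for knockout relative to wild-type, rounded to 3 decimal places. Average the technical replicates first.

Mean Ct: AT1G53115 wild-type 21.960; AT1G53115 knockout 22.850; UBQ10 wild-type 17.520; UBQ10 knockout 18.100
ΔCt(wild-type) = 21.960 − 17.520 = 4.440
ΔCt(knockout) = 22.850 − 18.100 = 4.750
ΔΔCt = 4.750 − 4.440 = 0.310
Fold change = 2^(−0.310) = 0.8066

0.807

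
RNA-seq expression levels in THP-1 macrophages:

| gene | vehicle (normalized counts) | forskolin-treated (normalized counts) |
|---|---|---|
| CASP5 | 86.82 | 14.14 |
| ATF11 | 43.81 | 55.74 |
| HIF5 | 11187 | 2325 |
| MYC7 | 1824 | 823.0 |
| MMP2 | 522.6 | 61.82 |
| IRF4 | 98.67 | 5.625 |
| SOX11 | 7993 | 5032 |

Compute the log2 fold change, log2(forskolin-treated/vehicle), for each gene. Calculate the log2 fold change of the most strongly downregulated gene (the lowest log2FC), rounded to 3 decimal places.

log2(14.14/86.82) = -2.618  (CASP5)
log2(55.74/43.81) = 0.347  (ATF11)
log2(2325/11187) = -2.267  (HIF5)
log2(823.0/1824) = -1.148  (MYC7)
log2(61.82/522.6) = -3.080  (MMP2)
log2(5.625/98.67) = -4.133  (IRF4)
log2(5032/7993) = -0.668  (SOX11)
IRF4 is most strongly downregulated.

-4.133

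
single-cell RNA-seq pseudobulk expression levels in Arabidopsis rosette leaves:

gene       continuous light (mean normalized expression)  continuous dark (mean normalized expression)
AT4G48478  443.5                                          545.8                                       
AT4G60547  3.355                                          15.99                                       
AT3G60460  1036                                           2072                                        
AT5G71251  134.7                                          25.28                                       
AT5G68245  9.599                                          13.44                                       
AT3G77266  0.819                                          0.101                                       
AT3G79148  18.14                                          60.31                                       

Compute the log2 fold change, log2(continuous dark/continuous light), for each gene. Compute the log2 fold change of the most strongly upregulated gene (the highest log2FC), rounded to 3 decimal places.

log2(545.8/443.5) = 0.299  (AT4G48478)
log2(15.99/3.355) = 2.253  (AT4G60547)
log2(2072/1036) = 1.000  (AT3G60460)
log2(25.28/134.7) = -2.414  (AT5G71251)
log2(13.44/9.599) = 0.486  (AT5G68245)
log2(0.101/0.819) = -3.020  (AT3G77266)
log2(60.31/18.14) = 1.733  (AT3G79148)
AT4G60547 is most strongly upregulated.

2.253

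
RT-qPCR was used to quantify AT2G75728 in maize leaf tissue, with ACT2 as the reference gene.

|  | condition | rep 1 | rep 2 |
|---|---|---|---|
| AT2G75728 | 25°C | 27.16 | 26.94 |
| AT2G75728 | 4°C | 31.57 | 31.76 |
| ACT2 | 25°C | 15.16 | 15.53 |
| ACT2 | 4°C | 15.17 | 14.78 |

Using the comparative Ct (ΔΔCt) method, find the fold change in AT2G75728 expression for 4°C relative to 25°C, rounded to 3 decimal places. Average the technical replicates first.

0.032

Mean Ct: AT2G75728 25°C 27.050; AT2G75728 4°C 31.665; ACT2 25°C 15.345; ACT2 4°C 14.975
ΔCt(25°C) = 27.050 − 15.345 = 11.705
ΔCt(4°C) = 31.665 − 14.975 = 16.690
ΔΔCt = 16.690 − 11.705 = 4.985
Fold change = 2^(−4.985) = 0.0316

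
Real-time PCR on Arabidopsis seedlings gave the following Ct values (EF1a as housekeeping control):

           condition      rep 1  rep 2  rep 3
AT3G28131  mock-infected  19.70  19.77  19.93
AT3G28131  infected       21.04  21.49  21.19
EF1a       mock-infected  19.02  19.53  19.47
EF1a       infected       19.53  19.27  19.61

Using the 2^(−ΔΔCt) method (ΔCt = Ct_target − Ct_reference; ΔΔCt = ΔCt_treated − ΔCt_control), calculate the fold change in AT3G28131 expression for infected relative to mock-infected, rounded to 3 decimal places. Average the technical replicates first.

0.403

Mean Ct: AT3G28131 mock-infected 19.800; AT3G28131 infected 21.240; EF1a mock-infected 19.340; EF1a infected 19.470
ΔCt(mock-infected) = 19.800 − 19.340 = 0.460
ΔCt(infected) = 21.240 − 19.470 = 1.770
ΔΔCt = 1.770 − 0.460 = 1.310
Fold change = 2^(−1.310) = 0.4033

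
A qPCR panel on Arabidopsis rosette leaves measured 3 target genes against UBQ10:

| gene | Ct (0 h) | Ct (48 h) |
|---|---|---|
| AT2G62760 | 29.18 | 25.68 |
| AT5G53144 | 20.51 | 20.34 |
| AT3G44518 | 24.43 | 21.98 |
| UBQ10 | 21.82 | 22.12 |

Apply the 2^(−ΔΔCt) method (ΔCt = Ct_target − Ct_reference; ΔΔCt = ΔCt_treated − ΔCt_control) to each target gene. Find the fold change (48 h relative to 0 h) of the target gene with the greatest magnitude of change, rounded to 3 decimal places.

AT2G62760: ΔΔCt = (25.68−22.12) − (29.18−21.82) = 3.56 − 7.36 = -3.80; fold change = 2^3.80 = 13.929
AT5G53144: ΔΔCt = (20.34−22.12) − (20.51−21.82) = -1.78 − (-1.31) = -0.47; fold change = 2^0.47 = 1.385
AT3G44518: ΔΔCt = (21.98−22.12) − (24.43−21.82) = -0.14 − 2.61 = -2.75; fold change = 2^2.75 = 6.727
AT2G62760 has the largest |ΔΔCt| = 3.80.

13.929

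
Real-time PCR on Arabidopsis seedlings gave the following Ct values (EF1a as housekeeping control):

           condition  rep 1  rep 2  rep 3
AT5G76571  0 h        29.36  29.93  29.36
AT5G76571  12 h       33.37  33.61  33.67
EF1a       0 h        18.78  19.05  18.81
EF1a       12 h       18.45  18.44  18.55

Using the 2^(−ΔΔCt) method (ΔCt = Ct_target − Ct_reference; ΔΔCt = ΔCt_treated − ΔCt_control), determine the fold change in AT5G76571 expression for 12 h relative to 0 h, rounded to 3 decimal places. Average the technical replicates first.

Mean Ct: AT5G76571 0 h 29.550; AT5G76571 12 h 33.550; EF1a 0 h 18.880; EF1a 12 h 18.480
ΔCt(0 h) = 29.550 − 18.880 = 10.670
ΔCt(12 h) = 33.550 − 18.480 = 15.070
ΔΔCt = 15.070 − 10.670 = 4.400
Fold change = 2^(−4.400) = 0.0474

0.047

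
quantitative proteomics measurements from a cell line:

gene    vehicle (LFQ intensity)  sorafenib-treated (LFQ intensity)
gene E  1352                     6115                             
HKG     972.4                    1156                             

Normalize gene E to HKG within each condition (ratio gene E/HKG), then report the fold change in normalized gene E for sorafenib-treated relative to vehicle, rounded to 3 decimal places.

3.805

gene E/HKG (vehicle) = 1352 / 972.4 = 1.3904
gene E/HKG (sorafenib-treated) = 6115 / 1156 = 5.2898
Fold change = 5.2898 / 1.3904 = 3.8046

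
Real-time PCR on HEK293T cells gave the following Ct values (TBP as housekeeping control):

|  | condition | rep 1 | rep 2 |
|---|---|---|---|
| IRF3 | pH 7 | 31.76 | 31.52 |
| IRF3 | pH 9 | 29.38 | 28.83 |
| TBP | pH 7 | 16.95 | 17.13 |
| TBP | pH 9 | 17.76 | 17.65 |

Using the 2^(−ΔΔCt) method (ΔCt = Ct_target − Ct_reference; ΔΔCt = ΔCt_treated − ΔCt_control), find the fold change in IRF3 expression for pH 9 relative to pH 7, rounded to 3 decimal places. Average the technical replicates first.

9.190

Mean Ct: IRF3 pH 7 31.640; IRF3 pH 9 29.105; TBP pH 7 17.040; TBP pH 9 17.705
ΔCt(pH 7) = 31.640 − 17.040 = 14.600
ΔCt(pH 9) = 29.105 − 17.705 = 11.400
ΔΔCt = 11.400 − 14.600 = -3.200
Fold change = 2^(−(-3.200)) = 2^3.200 = 9.1896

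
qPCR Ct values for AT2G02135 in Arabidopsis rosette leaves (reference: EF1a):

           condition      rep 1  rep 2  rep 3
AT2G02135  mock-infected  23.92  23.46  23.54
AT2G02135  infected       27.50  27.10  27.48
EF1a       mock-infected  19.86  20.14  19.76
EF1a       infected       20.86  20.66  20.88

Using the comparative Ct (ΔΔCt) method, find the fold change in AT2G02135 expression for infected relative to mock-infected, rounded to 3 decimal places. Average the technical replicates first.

Mean Ct: AT2G02135 mock-infected 23.640; AT2G02135 infected 27.360; EF1a mock-infected 19.920; EF1a infected 20.800
ΔCt(mock-infected) = 23.640 − 19.920 = 3.720
ΔCt(infected) = 27.360 − 20.800 = 6.560
ΔΔCt = 6.560 − 3.720 = 2.840
Fold change = 2^(−2.840) = 0.1397

0.140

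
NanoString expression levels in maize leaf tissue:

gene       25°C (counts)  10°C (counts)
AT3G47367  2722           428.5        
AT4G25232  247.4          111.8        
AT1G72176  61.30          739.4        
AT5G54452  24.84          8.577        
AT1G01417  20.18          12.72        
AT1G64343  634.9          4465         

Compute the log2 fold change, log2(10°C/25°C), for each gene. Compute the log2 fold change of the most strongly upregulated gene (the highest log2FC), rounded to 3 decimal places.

3.592

log2(428.5/2722) = -2.667  (AT3G47367)
log2(111.8/247.4) = -1.146  (AT4G25232)
log2(739.4/61.30) = 3.592  (AT1G72176)
log2(8.577/24.84) = -1.534  (AT5G54452)
log2(12.72/20.18) = -0.666  (AT1G01417)
log2(4465/634.9) = 2.814  (AT1G64343)
AT1G72176 is most strongly upregulated.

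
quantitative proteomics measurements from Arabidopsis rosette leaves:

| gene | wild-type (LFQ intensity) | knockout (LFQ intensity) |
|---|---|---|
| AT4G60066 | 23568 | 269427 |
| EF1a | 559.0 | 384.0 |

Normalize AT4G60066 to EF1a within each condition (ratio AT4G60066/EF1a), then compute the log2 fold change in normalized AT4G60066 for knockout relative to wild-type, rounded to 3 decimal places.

AT4G60066/EF1a (wild-type) = 23568 / 559.0 = 42.161
AT4G60066/EF1a (knockout) = 269427 / 384.0 = 701.63
Fold change = 701.63 / 42.161 = 16.6417
log2(16.6417) = 4.0567

4.057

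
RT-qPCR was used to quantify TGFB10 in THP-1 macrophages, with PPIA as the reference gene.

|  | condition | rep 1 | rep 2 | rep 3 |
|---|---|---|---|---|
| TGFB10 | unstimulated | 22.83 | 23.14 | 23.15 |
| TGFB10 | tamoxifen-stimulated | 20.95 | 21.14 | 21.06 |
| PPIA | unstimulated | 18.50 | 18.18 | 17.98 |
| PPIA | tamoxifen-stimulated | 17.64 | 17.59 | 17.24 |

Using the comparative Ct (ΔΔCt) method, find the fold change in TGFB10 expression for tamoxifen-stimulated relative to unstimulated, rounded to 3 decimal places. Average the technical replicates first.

2.395

Mean Ct: TGFB10 unstimulated 23.040; TGFB10 tamoxifen-stimulated 21.050; PPIA unstimulated 18.220; PPIA tamoxifen-stimulated 17.490
ΔCt(unstimulated) = 23.040 − 18.220 = 4.820
ΔCt(tamoxifen-stimulated) = 21.050 − 17.490 = 3.560
ΔΔCt = 3.560 − 4.820 = -1.260
Fold change = 2^(−(-1.260)) = 2^1.260 = 2.3950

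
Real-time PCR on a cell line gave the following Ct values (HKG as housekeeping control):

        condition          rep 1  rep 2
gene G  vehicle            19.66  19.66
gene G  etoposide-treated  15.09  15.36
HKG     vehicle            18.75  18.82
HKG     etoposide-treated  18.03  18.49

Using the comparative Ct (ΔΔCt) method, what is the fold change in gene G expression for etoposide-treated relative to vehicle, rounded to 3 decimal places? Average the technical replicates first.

15.032

Mean Ct: gene G vehicle 19.660; gene G etoposide-treated 15.225; HKG vehicle 18.785; HKG etoposide-treated 18.260
ΔCt(vehicle) = 19.660 − 18.785 = 0.875
ΔCt(etoposide-treated) = 15.225 − 18.260 = -3.035
ΔΔCt = -3.035 − 0.875 = -3.910
Fold change = 2^(−(-3.910)) = 2^3.910 = 15.0324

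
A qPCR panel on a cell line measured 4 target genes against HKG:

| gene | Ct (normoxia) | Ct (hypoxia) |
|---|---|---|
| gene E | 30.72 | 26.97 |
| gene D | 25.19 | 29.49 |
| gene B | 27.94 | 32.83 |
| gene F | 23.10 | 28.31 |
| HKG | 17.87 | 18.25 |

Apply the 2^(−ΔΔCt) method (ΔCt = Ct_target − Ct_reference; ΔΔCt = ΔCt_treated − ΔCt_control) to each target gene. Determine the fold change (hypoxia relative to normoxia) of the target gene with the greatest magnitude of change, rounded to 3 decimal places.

gene E: ΔΔCt = (26.97−18.25) − (30.72−17.87) = 8.72 − 12.85 = -4.13; fold change = 2^4.13 = 17.509
gene D: ΔΔCt = (29.49−18.25) − (25.19−17.87) = 11.24 − 7.32 = 3.92; fold change = 2^-3.92 = 0.066
gene B: ΔΔCt = (32.83−18.25) − (27.94−17.87) = 14.58 − 10.07 = 4.51; fold change = 2^-4.51 = 0.044
gene F: ΔΔCt = (28.31−18.25) − (23.10−17.87) = 10.06 − 5.23 = 4.83; fold change = 2^-4.83 = 0.035
gene F has the largest |ΔΔCt| = 4.83.

0.035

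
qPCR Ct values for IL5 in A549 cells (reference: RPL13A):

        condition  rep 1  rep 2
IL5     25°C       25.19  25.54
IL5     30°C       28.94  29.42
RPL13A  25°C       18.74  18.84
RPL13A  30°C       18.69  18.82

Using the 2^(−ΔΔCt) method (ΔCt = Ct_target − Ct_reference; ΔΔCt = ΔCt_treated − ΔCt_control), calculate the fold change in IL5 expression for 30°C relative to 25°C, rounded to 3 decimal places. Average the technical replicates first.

0.069

Mean Ct: IL5 25°C 25.365; IL5 30°C 29.180; RPL13A 25°C 18.790; RPL13A 30°C 18.755
ΔCt(25°C) = 25.365 − 18.790 = 6.575
ΔCt(30°C) = 29.180 − 18.755 = 10.425
ΔΔCt = 10.425 − 6.575 = 3.850
Fold change = 2^(−3.850) = 0.0693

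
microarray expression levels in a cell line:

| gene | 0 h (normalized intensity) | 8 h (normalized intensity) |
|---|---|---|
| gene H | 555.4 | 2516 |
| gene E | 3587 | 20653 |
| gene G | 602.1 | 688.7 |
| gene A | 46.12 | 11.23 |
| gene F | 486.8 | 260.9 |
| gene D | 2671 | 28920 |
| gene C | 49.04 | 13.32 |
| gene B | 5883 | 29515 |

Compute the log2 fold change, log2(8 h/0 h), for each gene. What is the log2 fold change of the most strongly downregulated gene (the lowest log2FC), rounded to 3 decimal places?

-2.038

log2(2516/555.4) = 2.180  (gene H)
log2(20653/3587) = 2.526  (gene E)
log2(688.7/602.1) = 0.194  (gene G)
log2(11.23/46.12) = -2.038  (gene A)
log2(260.9/486.8) = -0.900  (gene F)
log2(28920/2671) = 3.437  (gene D)
log2(13.32/49.04) = -1.880  (gene C)
log2(29515/5883) = 2.327  (gene B)
gene A is most strongly downregulated.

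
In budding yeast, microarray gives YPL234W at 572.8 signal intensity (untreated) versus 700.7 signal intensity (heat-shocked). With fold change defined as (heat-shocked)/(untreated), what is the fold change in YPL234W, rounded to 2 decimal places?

Fold change = 700.7 / 572.8 = 1.223
YPL234W is upregulated.

1.22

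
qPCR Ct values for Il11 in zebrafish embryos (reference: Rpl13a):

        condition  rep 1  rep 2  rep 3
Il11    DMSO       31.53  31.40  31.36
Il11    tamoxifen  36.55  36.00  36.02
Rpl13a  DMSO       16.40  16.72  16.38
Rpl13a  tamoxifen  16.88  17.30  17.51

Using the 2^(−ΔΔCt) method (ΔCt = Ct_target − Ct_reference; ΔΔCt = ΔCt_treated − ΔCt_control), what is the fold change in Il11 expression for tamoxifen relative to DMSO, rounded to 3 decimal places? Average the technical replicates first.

Mean Ct: Il11 DMSO 31.430; Il11 tamoxifen 36.190; Rpl13a DMSO 16.500; Rpl13a tamoxifen 17.230
ΔCt(DMSO) = 31.430 − 16.500 = 14.930
ΔCt(tamoxifen) = 36.190 − 17.230 = 18.960
ΔΔCt = 18.960 − 14.930 = 4.030
Fold change = 2^(−4.030) = 0.0612

0.061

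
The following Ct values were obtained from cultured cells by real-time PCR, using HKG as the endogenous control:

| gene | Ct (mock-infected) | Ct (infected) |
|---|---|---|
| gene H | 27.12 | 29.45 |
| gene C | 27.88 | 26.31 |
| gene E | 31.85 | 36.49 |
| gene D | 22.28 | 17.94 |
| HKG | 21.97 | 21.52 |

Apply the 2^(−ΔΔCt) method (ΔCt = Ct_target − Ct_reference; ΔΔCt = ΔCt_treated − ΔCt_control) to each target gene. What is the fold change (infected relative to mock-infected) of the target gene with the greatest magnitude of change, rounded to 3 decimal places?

gene H: ΔΔCt = (29.45−21.52) − (27.12−21.97) = 7.93 − 5.15 = 2.78; fold change = 2^-2.78 = 0.146
gene C: ΔΔCt = (26.31−21.52) − (27.88−21.97) = 4.79 − 5.91 = -1.12; fold change = 2^1.12 = 2.173
gene E: ΔΔCt = (36.49−21.52) − (31.85−21.97) = 14.97 − 9.88 = 5.09; fold change = 2^-5.09 = 0.029
gene D: ΔΔCt = (17.94−21.52) − (22.28−21.97) = -3.58 − 0.31 = -3.89; fold change = 2^3.89 = 14.825
gene E has the largest |ΔΔCt| = 5.09.

0.029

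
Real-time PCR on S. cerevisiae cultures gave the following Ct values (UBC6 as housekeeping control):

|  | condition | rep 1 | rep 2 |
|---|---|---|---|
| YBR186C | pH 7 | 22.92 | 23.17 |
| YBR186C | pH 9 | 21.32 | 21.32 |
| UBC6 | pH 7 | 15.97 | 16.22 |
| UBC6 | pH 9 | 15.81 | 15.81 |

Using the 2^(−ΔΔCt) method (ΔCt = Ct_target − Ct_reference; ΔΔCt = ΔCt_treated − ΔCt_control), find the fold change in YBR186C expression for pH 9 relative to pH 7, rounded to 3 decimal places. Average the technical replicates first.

Mean Ct: YBR186C pH 7 23.045; YBR186C pH 9 21.320; UBC6 pH 7 16.095; UBC6 pH 9 15.810
ΔCt(pH 7) = 23.045 − 16.095 = 6.950
ΔCt(pH 9) = 21.320 − 15.810 = 5.510
ΔΔCt = 5.510 − 6.950 = -1.440
Fold change = 2^(−(-1.440)) = 2^1.440 = 2.7132

2.713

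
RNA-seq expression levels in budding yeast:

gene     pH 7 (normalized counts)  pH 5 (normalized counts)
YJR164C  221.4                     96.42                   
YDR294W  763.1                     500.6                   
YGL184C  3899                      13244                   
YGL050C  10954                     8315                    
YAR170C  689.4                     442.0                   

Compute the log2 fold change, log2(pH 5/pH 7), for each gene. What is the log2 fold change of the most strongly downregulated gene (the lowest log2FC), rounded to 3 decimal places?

-1.199

log2(96.42/221.4) = -1.199  (YJR164C)
log2(500.6/763.1) = -0.608  (YDR294W)
log2(13244/3899) = 1.764  (YGL184C)
log2(8315/10954) = -0.398  (YGL050C)
log2(442.0/689.4) = -0.641  (YAR170C)
YJR164C is most strongly downregulated.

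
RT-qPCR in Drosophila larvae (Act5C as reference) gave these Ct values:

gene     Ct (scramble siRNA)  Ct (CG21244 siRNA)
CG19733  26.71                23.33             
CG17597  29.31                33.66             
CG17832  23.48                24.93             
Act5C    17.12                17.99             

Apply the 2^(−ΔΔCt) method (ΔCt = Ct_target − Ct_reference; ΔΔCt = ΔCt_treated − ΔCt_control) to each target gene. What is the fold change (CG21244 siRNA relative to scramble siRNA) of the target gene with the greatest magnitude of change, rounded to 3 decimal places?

CG19733: ΔΔCt = (23.33−17.99) − (26.71−17.12) = 5.34 − 9.59 = -4.25; fold change = 2^4.25 = 19.027
CG17597: ΔΔCt = (33.66−17.99) − (29.31−17.12) = 15.67 − 12.19 = 3.48; fold change = 2^-3.48 = 0.090
CG17832: ΔΔCt = (24.93−17.99) − (23.48−17.12) = 6.94 − 6.36 = 0.58; fold change = 2^-0.58 = 0.669
CG19733 has the largest |ΔΔCt| = 4.25.

19.027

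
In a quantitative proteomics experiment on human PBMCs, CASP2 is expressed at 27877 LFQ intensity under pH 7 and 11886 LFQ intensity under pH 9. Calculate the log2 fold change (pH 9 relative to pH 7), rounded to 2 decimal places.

Fold change = 11886 / 27877 = 0.4264
log2(0.4264) = -1.230

-1.23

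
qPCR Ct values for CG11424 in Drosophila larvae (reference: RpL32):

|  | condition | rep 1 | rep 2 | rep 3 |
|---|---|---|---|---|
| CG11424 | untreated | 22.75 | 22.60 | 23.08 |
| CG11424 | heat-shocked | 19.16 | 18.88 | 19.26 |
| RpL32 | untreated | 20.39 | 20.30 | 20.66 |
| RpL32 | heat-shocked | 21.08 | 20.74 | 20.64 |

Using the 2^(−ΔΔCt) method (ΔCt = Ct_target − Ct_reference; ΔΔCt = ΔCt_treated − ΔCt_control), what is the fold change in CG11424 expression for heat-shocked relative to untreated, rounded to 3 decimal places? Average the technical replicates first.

16.912

Mean Ct: CG11424 untreated 22.810; CG11424 heat-shocked 19.100; RpL32 untreated 20.450; RpL32 heat-shocked 20.820
ΔCt(untreated) = 22.810 − 20.450 = 2.360
ΔCt(heat-shocked) = 19.100 − 20.820 = -1.720
ΔΔCt = -1.720 − 2.360 = -4.080
Fold change = 2^(−(-4.080)) = 2^4.080 = 16.9123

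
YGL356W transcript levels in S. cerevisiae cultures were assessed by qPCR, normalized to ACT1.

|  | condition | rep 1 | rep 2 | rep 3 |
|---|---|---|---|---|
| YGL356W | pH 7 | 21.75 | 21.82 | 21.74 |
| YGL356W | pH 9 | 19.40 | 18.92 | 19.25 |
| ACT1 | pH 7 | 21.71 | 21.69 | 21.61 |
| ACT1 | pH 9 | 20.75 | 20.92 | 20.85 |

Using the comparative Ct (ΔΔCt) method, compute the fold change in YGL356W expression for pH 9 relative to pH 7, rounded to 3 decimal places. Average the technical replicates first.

3.364

Mean Ct: YGL356W pH 7 21.770; YGL356W pH 9 19.190; ACT1 pH 7 21.670; ACT1 pH 9 20.840
ΔCt(pH 7) = 21.770 − 21.670 = 0.100
ΔCt(pH 9) = 19.190 − 20.840 = -1.650
ΔΔCt = -1.650 − 0.100 = -1.750
Fold change = 2^(−(-1.750)) = 2^1.750 = 3.3636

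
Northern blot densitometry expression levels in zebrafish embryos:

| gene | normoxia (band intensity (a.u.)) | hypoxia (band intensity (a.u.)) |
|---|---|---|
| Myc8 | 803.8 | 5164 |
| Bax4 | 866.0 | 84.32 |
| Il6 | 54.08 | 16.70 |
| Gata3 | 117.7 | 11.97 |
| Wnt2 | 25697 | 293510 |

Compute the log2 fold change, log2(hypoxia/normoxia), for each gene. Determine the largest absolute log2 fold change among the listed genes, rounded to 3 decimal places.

log2(5164/803.8) = 2.684  (Myc8)
log2(84.32/866.0) = -3.360  (Bax4)
log2(16.70/54.08) = -1.695  (Il6)
log2(11.97/117.7) = -3.298  (Gata3)
log2(293510/25697) = 3.514  (Wnt2)
The largest magnitude belongs to Wnt2.

3.514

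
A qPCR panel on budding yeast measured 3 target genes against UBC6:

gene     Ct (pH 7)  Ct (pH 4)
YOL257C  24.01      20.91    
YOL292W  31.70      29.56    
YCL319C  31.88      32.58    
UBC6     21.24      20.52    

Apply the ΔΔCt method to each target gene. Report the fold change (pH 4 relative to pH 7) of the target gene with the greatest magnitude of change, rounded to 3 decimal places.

YOL257C: ΔΔCt = (20.91−20.52) − (24.01−21.24) = 0.39 − 2.77 = -2.38; fold change = 2^2.38 = 5.205
YOL292W: ΔΔCt = (29.56−20.52) − (31.70−21.24) = 9.04 − 10.46 = -1.42; fold change = 2^1.42 = 2.676
YCL319C: ΔΔCt = (32.58−20.52) − (31.88−21.24) = 12.06 − 10.64 = 1.42; fold change = 2^-1.42 = 0.374
YOL257C has the largest |ΔΔCt| = 2.38.

5.205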